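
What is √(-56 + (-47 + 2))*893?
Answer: 893*I*√101 ≈ 8974.5*I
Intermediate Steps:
√(-56 + (-47 + 2))*893 = √(-56 - 45)*893 = √(-101)*893 = (I*√101)*893 = 893*I*√101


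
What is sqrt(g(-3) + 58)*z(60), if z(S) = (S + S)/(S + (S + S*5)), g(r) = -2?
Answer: 4*sqrt(14)/7 ≈ 2.1381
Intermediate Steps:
z(S) = 2/7 (z(S) = (2*S)/(S + (S + 5*S)) = (2*S)/(S + 6*S) = (2*S)/((7*S)) = (2*S)*(1/(7*S)) = 2/7)
sqrt(g(-3) + 58)*z(60) = sqrt(-2 + 58)*(2/7) = sqrt(56)*(2/7) = (2*sqrt(14))*(2/7) = 4*sqrt(14)/7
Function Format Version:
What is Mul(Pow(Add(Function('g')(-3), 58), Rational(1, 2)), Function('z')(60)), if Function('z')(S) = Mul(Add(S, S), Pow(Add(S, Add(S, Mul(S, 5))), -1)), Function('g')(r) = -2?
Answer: Mul(Rational(4, 7), Pow(14, Rational(1, 2))) ≈ 2.1381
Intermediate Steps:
Function('z')(S) = Rational(2, 7) (Function('z')(S) = Mul(Mul(2, S), Pow(Add(S, Add(S, Mul(5, S))), -1)) = Mul(Mul(2, S), Pow(Add(S, Mul(6, S)), -1)) = Mul(Mul(2, S), Pow(Mul(7, S), -1)) = Mul(Mul(2, S), Mul(Rational(1, 7), Pow(S, -1))) = Rational(2, 7))
Mul(Pow(Add(Function('g')(-3), 58), Rational(1, 2)), Function('z')(60)) = Mul(Pow(Add(-2, 58), Rational(1, 2)), Rational(2, 7)) = Mul(Pow(56, Rational(1, 2)), Rational(2, 7)) = Mul(Mul(2, Pow(14, Rational(1, 2))), Rational(2, 7)) = Mul(Rational(4, 7), Pow(14, Rational(1, 2)))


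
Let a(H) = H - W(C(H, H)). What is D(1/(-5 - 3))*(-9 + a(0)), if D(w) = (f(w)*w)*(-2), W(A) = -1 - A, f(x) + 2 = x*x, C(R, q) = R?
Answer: 127/32 ≈ 3.9688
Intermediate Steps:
f(x) = -2 + x**2 (f(x) = -2 + x*x = -2 + x**2)
a(H) = 1 + 2*H (a(H) = H - (-1 - H) = H + (1 + H) = 1 + 2*H)
D(w) = -2*w*(-2 + w**2) (D(w) = ((-2 + w**2)*w)*(-2) = (w*(-2 + w**2))*(-2) = -2*w*(-2 + w**2))
D(1/(-5 - 3))*(-9 + a(0)) = (2*(2 - (1/(-5 - 3))**2)/(-5 - 3))*(-9 + (1 + 2*0)) = (2*(2 - (1/(-8))**2)/(-8))*(-9 + (1 + 0)) = (2*(-1/8)*(2 - (-1/8)**2))*(-9 + 1) = (2*(-1/8)*(2 - 1*1/64))*(-8) = (2*(-1/8)*(2 - 1/64))*(-8) = (2*(-1/8)*(127/64))*(-8) = -127/256*(-8) = 127/32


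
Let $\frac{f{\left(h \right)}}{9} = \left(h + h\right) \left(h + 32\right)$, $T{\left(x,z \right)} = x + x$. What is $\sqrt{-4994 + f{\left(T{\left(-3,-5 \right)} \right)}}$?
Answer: $i \sqrt{7802} \approx 88.329 i$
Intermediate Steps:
$T{\left(x,z \right)} = 2 x$
$f{\left(h \right)} = 18 h \left(32 + h\right)$ ($f{\left(h \right)} = 9 \left(h + h\right) \left(h + 32\right) = 9 \cdot 2 h \left(32 + h\right) = 18 h \left(32 + h\right)$)
$\sqrt{-4994 + f{\left(T{\left(-3,-5 \right)} \right)}} = \sqrt{-4994 + 18 \cdot 2 \left(-3\right) \left(32 + 2 \left(-3\right)\right)} = \sqrt{-4994 + 18 \left(-6\right) \left(32 - 6\right)} = \sqrt{-4994 + 18 \left(-6\right) 26} = \sqrt{-4994 - 2808} = \sqrt{-7802} = i \sqrt{7802}$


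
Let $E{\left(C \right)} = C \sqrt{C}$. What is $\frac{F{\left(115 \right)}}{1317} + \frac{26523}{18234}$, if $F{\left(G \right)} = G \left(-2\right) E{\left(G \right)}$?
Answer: $\frac{2947}{2026} - \frac{26450 \sqrt{115}}{1317} \approx -213.92$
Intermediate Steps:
$E{\left(C \right)} = C^{\frac{3}{2}}$
$F{\left(G \right)} = - 2 G^{\frac{5}{2}}$ ($F{\left(G \right)} = G \left(-2\right) G^{\frac{3}{2}} = - 2 G G^{\frac{3}{2}} = - 2 G^{\frac{5}{2}}$)
$\frac{F{\left(115 \right)}}{1317} + \frac{26523}{18234} = \frac{\left(-2\right) 115^{\frac{5}{2}}}{1317} + \frac{26523}{18234} = - 2 \cdot 13225 \sqrt{115} \cdot \frac{1}{1317} + 26523 \cdot \frac{1}{18234} = - 26450 \sqrt{115} \cdot \frac{1}{1317} + \frac{2947}{2026} = - \frac{26450 \sqrt{115}}{1317} + \frac{2947}{2026} = \frac{2947}{2026} - \frac{26450 \sqrt{115}}{1317}$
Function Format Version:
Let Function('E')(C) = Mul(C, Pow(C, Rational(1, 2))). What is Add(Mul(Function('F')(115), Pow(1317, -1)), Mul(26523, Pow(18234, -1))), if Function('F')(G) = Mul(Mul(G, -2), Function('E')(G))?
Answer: Add(Rational(2947, 2026), Mul(Rational(-26450, 1317), Pow(115, Rational(1, 2)))) ≈ -213.92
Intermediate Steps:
Function('E')(C) = Pow(C, Rational(3, 2))
Function('F')(G) = Mul(-2, Pow(G, Rational(5, 2))) (Function('F')(G) = Mul(Mul(G, -2), Pow(G, Rational(3, 2))) = Mul(Mul(-2, G), Pow(G, Rational(3, 2))) = Mul(-2, Pow(G, Rational(5, 2))))
Add(Mul(Function('F')(115), Pow(1317, -1)), Mul(26523, Pow(18234, -1))) = Add(Mul(Mul(-2, Pow(115, Rational(5, 2))), Pow(1317, -1)), Mul(26523, Pow(18234, -1))) = Add(Mul(Mul(-2, Mul(13225, Pow(115, Rational(1, 2)))), Rational(1, 1317)), Mul(26523, Rational(1, 18234))) = Add(Mul(Mul(-26450, Pow(115, Rational(1, 2))), Rational(1, 1317)), Rational(2947, 2026)) = Add(Mul(Rational(-26450, 1317), Pow(115, Rational(1, 2))), Rational(2947, 2026)) = Add(Rational(2947, 2026), Mul(Rational(-26450, 1317), Pow(115, Rational(1, 2))))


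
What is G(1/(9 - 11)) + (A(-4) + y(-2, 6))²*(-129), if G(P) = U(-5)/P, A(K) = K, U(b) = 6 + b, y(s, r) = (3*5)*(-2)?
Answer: -149126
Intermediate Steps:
y(s, r) = -30 (y(s, r) = 15*(-2) = -30)
G(P) = 1/P (G(P) = (6 - 5)/P = 1/P)
G(1/(9 - 11)) + (A(-4) + y(-2, 6))²*(-129) = 1/(1/(9 - 11)) + (-4 - 30)²*(-129) = 1/(1/(-2)) + (-34)²*(-129) = 1/(-½) + 1156*(-129) = -2 - 149124 = -149126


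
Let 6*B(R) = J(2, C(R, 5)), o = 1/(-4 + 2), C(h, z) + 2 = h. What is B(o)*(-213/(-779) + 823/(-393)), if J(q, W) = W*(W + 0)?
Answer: -1741900/918441 ≈ -1.8966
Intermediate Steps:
C(h, z) = -2 + h
o = -½ (o = 1/(-2) = -½ ≈ -0.50000)
J(q, W) = W² (J(q, W) = W*W = W²)
B(R) = (-2 + R)²/6
B(o)*(-213/(-779) + 823/(-393)) = ((-2 - ½)²/6)*(-213/(-779) + 823/(-393)) = ((-5/2)²/6)*(-213*(-1/779) + 823*(-1/393)) = ((⅙)*(25/4))*(213/779 - 823/393) = (25/24)*(-557408/306147) = -1741900/918441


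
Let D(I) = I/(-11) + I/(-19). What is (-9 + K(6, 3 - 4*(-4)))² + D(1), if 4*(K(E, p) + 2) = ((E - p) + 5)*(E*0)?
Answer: 25259/209 ≈ 120.86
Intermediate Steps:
K(E, p) = -2 (K(E, p) = -2 + (((E - p) + 5)*(E*0))/4 = -2 + ((5 + E - p)*0)/4 = -2 + (¼)*0 = -2 + 0 = -2)
D(I) = -30*I/209 (D(I) = I*(-1/11) + I*(-1/19) = -I/11 - I/19 = -30*I/209)
(-9 + K(6, 3 - 4*(-4)))² + D(1) = (-9 - 2)² - 30/209*1 = (-11)² - 30/209 = 121 - 30/209 = 25259/209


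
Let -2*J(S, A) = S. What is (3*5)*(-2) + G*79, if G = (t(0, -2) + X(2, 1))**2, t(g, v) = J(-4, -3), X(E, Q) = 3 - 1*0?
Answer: 1945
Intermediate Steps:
X(E, Q) = 3 (X(E, Q) = 3 + 0 = 3)
J(S, A) = -S/2
t(g, v) = 2 (t(g, v) = -1/2*(-4) = 2)
G = 25 (G = (2 + 3)**2 = 5**2 = 25)
(3*5)*(-2) + G*79 = (3*5)*(-2) + 25*79 = 15*(-2) + 1975 = -30 + 1975 = 1945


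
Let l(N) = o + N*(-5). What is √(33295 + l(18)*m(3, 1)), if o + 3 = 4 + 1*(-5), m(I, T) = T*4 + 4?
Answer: √32543 ≈ 180.40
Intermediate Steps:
m(I, T) = 4 + 4*T (m(I, T) = 4*T + 4 = 4 + 4*T)
o = -4 (o = -3 + (4 + 1*(-5)) = -3 + (4 - 5) = -3 - 1 = -4)
l(N) = -4 - 5*N (l(N) = -4 + N*(-5) = -4 - 5*N)
√(33295 + l(18)*m(3, 1)) = √(33295 + (-4 - 5*18)*(4 + 4*1)) = √(33295 + (-4 - 90)*(4 + 4)) = √(33295 - 94*8) = √(33295 - 752) = √32543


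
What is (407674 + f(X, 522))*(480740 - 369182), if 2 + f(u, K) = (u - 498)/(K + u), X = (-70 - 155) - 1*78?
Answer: 3319942541262/73 ≈ 4.5479e+10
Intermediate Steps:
X = -303 (X = -225 - 78 = -303)
f(u, K) = -2 + (-498 + u)/(K + u) (f(u, K) = -2 + (u - 498)/(K + u) = -2 + (-498 + u)/(K + u))
(407674 + f(X, 522))*(480740 - 369182) = (407674 + (-498 - 1*(-303) - 2*522)/(522 - 303))*(480740 - 369182) = (407674 + (-498 + 303 - 1044)/219)*111558 = (407674 + (1/219)*(-1239))*111558 = (407674 - 413/73)*111558 = (29759789/73)*111558 = 3319942541262/73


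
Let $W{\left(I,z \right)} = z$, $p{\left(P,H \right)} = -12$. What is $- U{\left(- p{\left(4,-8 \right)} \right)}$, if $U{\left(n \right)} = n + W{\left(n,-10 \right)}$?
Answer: $-2$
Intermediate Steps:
$U{\left(n \right)} = -10 + n$ ($U{\left(n \right)} = n - 10 = -10 + n$)
$- U{\left(- p{\left(4,-8 \right)} \right)} = - (-10 - -12) = - (-10 + 12) = \left(-1\right) 2 = -2$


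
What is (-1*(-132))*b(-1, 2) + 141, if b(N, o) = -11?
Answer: -1311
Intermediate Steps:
(-1*(-132))*b(-1, 2) + 141 = -1*(-132)*(-11) + 141 = 132*(-11) + 141 = -1452 + 141 = -1311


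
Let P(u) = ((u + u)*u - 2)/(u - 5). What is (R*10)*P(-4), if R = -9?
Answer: 300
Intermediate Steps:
P(u) = (-2 + 2*u²)/(-5 + u) (P(u) = ((2*u)*u - 2)/(-5 + u) = (2*u² - 2)/(-5 + u) = (-2 + 2*u²)/(-5 + u))
(R*10)*P(-4) = (-9*10)*(2*(-1 + (-4)²)/(-5 - 4)) = -180*(-1 + 16)/(-9) = -180*(-1)*15/9 = -90*(-10/3) = 300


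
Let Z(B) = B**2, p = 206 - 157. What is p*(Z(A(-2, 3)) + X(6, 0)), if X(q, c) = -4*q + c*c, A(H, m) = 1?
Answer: -1127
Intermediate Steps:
p = 49
X(q, c) = c**2 - 4*q (X(q, c) = -4*q + c**2 = c**2 - 4*q)
p*(Z(A(-2, 3)) + X(6, 0)) = 49*(1**2 + (0**2 - 4*6)) = 49*(1 + (0 - 24)) = 49*(1 - 24) = 49*(-23) = -1127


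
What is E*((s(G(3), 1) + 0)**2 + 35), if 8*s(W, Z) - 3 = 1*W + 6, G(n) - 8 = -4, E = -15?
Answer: -36135/64 ≈ -564.61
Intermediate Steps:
G(n) = 4 (G(n) = 8 - 4 = 4)
s(W, Z) = 9/8 + W/8 (s(W, Z) = 3/8 + (1*W + 6)/8 = 3/8 + (W + 6)/8 = 3/8 + (6 + W)/8 = 3/8 + (3/4 + W/8) = 9/8 + W/8)
E*((s(G(3), 1) + 0)**2 + 35) = -15*(((9/8 + (1/8)*4) + 0)**2 + 35) = -15*(((9/8 + 1/2) + 0)**2 + 35) = -15*((13/8 + 0)**2 + 35) = -15*((13/8)**2 + 35) = -15*(169/64 + 35) = -15*2409/64 = -36135/64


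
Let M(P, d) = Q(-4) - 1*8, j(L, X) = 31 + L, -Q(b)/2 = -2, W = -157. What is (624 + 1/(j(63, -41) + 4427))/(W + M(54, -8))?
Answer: -403015/103983 ≈ -3.8758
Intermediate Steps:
Q(b) = 4 (Q(b) = -2*(-2) = 4)
M(P, d) = -4 (M(P, d) = 4 - 1*8 = 4 - 8 = -4)
(624 + 1/(j(63, -41) + 4427))/(W + M(54, -8)) = (624 + 1/((31 + 63) + 4427))/(-157 - 4) = (624 + 1/(94 + 4427))/(-161) = (624 + 1/4521)*(-1/161) = (2821105/4521)*(-1/161) = -403015/103983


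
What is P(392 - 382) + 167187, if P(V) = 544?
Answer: 167731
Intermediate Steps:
P(392 - 382) + 167187 = 544 + 167187 = 167731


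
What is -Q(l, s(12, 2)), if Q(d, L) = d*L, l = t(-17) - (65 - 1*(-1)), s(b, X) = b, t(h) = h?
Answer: 996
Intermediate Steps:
l = -83 (l = -17 - (65 - 1*(-1)) = -17 - (65 + 1) = -17 - 1*66 = -17 - 66 = -83)
Q(d, L) = L*d
-Q(l, s(12, 2)) = -12*(-83) = -1*(-996) = 996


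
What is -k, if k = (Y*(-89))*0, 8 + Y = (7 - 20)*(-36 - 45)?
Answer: 0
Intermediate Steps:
Y = 1045 (Y = -8 + (7 - 20)*(-36 - 45) = -8 - 13*(-81) = -8 + 1053 = 1045)
k = 0 (k = (1045*(-89))*0 = -93005*0 = 0)
-k = -1*0 = 0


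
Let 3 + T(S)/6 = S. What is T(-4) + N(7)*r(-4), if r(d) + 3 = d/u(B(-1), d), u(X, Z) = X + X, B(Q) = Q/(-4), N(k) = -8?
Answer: 46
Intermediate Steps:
T(S) = -18 + 6*S
B(Q) = -Q/4 (B(Q) = Q*(-¼) = -Q/4)
u(X, Z) = 2*X
r(d) = -3 + 2*d (r(d) = -3 + d/((2*(-¼*(-1)))) = -3 + d/((2*(¼))) = -3 + d/(½) = -3 + d*2 = -3 + 2*d)
T(-4) + N(7)*r(-4) = (-18 + 6*(-4)) - 8*(-3 + 2*(-4)) = (-18 - 24) - 8*(-3 - 8) = -42 - 8*(-11) = -42 + 88 = 46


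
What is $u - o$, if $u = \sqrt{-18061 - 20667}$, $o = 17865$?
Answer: $-17865 + 2 i \sqrt{9682} \approx -17865.0 + 196.79 i$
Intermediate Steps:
$u = 2 i \sqrt{9682}$ ($u = \sqrt{-38728} = 2 i \sqrt{9682} \approx 196.79 i$)
$u - o = 2 i \sqrt{9682} - 17865 = -17865 + 2 i \sqrt{9682}$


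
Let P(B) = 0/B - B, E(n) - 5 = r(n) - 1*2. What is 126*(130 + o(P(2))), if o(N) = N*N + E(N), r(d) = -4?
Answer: 16758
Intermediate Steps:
E(n) = -1 (E(n) = 5 + (-4 - 1*2) = 5 + (-4 - 2) = 5 - 6 = -1)
P(B) = -B (P(B) = 0 - B = -B)
o(N) = -1 + N² (o(N) = N*N - 1 = N² - 1 = -1 + N²)
126*(130 + o(P(2))) = 126*(130 + (-1 + (-1*2)²)) = 126*(130 + (-1 + (-2)²)) = 126*(130 + (-1 + 4)) = 126*(130 + 3) = 126*133 = 16758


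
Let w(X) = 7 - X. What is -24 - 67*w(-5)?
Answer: -828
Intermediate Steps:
-24 - 67*w(-5) = -24 - 67*(7 - 1*(-5)) = -24 - 67*(7 + 5) = -24 - 67*12 = -24 - 804 = -828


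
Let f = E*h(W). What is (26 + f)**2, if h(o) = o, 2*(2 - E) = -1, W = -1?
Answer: 2209/4 ≈ 552.25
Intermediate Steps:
E = 5/2 (E = 2 - 1/2*(-1) = 2 + 1/2 = 5/2 ≈ 2.5000)
f = -5/2 (f = (5/2)*(-1) = -5/2 ≈ -2.5000)
(26 + f)**2 = (26 - 5/2)**2 = (47/2)**2 = 2209/4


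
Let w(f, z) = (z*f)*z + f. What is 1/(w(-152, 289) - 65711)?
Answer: -1/12761055 ≈ -7.8363e-8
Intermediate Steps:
w(f, z) = f + f*z² (w(f, z) = (f*z)*z + f = f*z² + f = f + f*z²)
1/(w(-152, 289) - 65711) = 1/(-152*(1 + 289²) - 65711) = 1/(-152*(1 + 83521) - 65711) = 1/(-152*83522 - 65711) = 1/(-12695344 - 65711) = 1/(-12761055) = -1/12761055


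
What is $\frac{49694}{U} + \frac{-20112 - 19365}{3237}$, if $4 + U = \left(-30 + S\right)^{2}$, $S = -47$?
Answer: $- \frac{24347249}{6393075} \approx -3.8084$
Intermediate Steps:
$U = 5925$ ($U = -4 + \left(-30 - 47\right)^{2} = -4 + \left(-77\right)^{2} = -4 + 5929 = 5925$)
$\frac{49694}{U} + \frac{-20112 - 19365}{3237} = \frac{49694}{5925} + \frac{-20112 - 19365}{3237} = 49694 \cdot \frac{1}{5925} - \frac{13159}{1079} = \frac{49694}{5925} - \frac{13159}{1079} = - \frac{24347249}{6393075}$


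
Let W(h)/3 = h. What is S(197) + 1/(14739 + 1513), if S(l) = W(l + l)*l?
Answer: 3784343209/16252 ≈ 2.3285e+5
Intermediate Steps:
W(h) = 3*h
S(l) = 6*l**2 (S(l) = (3*(l + l))*l = (3*(2*l))*l = (6*l)*l = 6*l**2)
S(197) + 1/(14739 + 1513) = 6*197**2 + 1/(14739 + 1513) = 6*38809 + 1/16252 = 232854 + 1/16252 = 3784343209/16252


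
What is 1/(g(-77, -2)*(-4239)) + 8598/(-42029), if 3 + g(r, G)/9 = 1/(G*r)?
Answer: -151211806912/739189702719 ≈ -0.20456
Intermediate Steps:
g(r, G) = -27 + 9/(G*r) (g(r, G) = -27 + 9/((G*r)) = -27 + 9*(1/(G*r)) = -27 + 9/(G*r))
1/(g(-77, -2)*(-4239)) + 8598/(-42029) = 1/(-27 + 9/(-2*(-77))*(-4239)) + 8598/(-42029) = -1/4239/(-27 + 9*(-1/2)*(-1/77)) + 8598*(-1/42029) = -1/4239/(-27 + 9/154) - 8598/42029 = -1/4239/(-4149/154) - 8598/42029 = -154/4149*(-1/4239) - 8598/42029 = 154/17587611 - 8598/42029 = -151211806912/739189702719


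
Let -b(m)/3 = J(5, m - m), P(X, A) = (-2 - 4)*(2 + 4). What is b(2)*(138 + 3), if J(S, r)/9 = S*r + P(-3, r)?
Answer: 137052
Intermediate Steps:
P(X, A) = -36 (P(X, A) = -6*6 = -36)
J(S, r) = -324 + 9*S*r (J(S, r) = 9*(S*r - 36) = 9*(-36 + S*r) = -324 + 9*S*r)
b(m) = 972 (b(m) = -3*(-324 + 9*5*(m - m)) = -3*(-324 + 9*5*0) = -3*(-324 + 0) = -3*(-324) = 972)
b(2)*(138 + 3) = 972*(138 + 3) = 972*141 = 137052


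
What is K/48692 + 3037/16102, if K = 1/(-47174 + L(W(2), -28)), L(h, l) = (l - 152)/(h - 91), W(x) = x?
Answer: 3739972474131/19829119827944 ≈ 0.18861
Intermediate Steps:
L(h, l) = (-152 + l)/(-91 + h)
K = -89/4198306 (K = 1/(-47174 + (-152 - 28)/(-91 + 2)) = 1/(-47174 - 180/(-89)) = 1/(-47174 - 1/89*(-180)) = 1/(-47174 + 180/89) = 1/(-4198306/89) = -89/4198306 ≈ -2.1199e-5)
K/48692 + 3037/16102 = -89/4198306/48692 + 3037/16102 = -89/4198306*1/48692 + 3037*(1/16102) = -89/204423915752 + 3037/16102 = 3739972474131/19829119827944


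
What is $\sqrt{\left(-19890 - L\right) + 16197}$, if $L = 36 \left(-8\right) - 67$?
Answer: $i \sqrt{3338} \approx 57.775 i$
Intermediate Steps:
$L = -355$ ($L = -288 - 67 = -355$)
$\sqrt{\left(-19890 - L\right) + 16197} = \sqrt{\left(-19890 - -355\right) + 16197} = \sqrt{\left(-19890 + 355\right) + 16197} = \sqrt{-19535 + 16197} = \sqrt{-3338} = i \sqrt{3338}$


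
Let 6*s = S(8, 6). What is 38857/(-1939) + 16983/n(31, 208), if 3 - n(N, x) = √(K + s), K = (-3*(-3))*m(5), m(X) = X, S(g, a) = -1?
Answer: -85870703/59555 - 16983*√1614/215 ≈ -4615.3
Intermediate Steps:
s = -⅙ (s = (⅙)*(-1) = -⅙ ≈ -0.16667)
K = 45 (K = -3*(-3)*5 = 9*5 = 45)
n(N, x) = 3 - √1614/6 (n(N, x) = 3 - √(45 - ⅙) = 3 - √(269/6) = 3 - √1614/6)
38857/(-1939) + 16983/n(31, 208) = 38857/(-1939) + 16983/(3 - √1614/6) = 38857*(-1/1939) + 16983/(3 - √1614/6) = -5551/277 + 16983/(3 - √1614/6)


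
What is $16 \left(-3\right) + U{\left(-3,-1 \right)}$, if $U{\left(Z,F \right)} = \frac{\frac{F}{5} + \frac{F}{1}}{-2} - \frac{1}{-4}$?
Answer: $- \frac{943}{20} \approx -47.15$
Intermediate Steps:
$U{\left(Z,F \right)} = \frac{1}{4} - \frac{3 F}{5}$ ($U{\left(Z,F \right)} = \left(F \frac{1}{5} + F 1\right) \left(- \frac{1}{2}\right) - - \frac{1}{4} = \left(\frac{F}{5} + F\right) \left(- \frac{1}{2}\right) + \frac{1}{4} = \frac{6 F}{5} \left(- \frac{1}{2}\right) + \frac{1}{4} = - \frac{3 F}{5} + \frac{1}{4} = \frac{1}{4} - \frac{3 F}{5}$)
$16 \left(-3\right) + U{\left(-3,-1 \right)} = 16 \left(-3\right) + \left(\frac{1}{4} - - \frac{3}{5}\right) = -48 + \left(\frac{1}{4} + \frac{3}{5}\right) = -48 + \frac{17}{20} = - \frac{943}{20}$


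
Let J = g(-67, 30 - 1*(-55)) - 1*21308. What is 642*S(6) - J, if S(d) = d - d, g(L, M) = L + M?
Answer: 21290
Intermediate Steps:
S(d) = 0
J = -21290 (J = (-67 + (30 - 1*(-55))) - 1*21308 = (-67 + (30 + 55)) - 21308 = (-67 + 85) - 21308 = 18 - 21308 = -21290)
642*S(6) - J = 642*0 - 1*(-21290) = 0 + 21290 = 21290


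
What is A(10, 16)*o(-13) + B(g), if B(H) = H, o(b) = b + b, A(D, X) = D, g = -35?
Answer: -295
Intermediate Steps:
o(b) = 2*b
A(10, 16)*o(-13) + B(g) = 10*(2*(-13)) - 35 = 10*(-26) - 35 = -260 - 35 = -295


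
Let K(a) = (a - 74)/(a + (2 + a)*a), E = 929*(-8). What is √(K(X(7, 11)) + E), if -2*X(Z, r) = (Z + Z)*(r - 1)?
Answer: 4*I*√2554307665/2345 ≈ 86.209*I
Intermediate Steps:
E = -7432
X(Z, r) = -Z*(-1 + r) (X(Z, r) = -(Z + Z)*(r - 1)/2 = -2*Z*(-1 + r)/2 = -Z*(-1 + r))
K(a) = (-74 + a)/(a + a*(2 + a))
√(K(X(7, 11)) + E) = √((-74 + 7*(1 - 1*11))/(((7*(1 - 1*11)))*(3 + 7*(1 - 1*11))) - 7432) = √((-74 + 7*(1 - 11))/(((7*(1 - 11)))*(3 + 7*(1 - 11))) - 7432) = √((-74 + 7*(-10))/(((7*(-10)))*(3 + 7*(-10))) - 7432) = √((-74 - 70)/((-70)*(3 - 70)) - 7432) = √(-1/70*(-144)/(-67) - 7432) = √(-1/70*(-1/67)*(-144) - 7432) = √(-72/2345 - 7432) = √(-17428112/2345) = 4*I*√2554307665/2345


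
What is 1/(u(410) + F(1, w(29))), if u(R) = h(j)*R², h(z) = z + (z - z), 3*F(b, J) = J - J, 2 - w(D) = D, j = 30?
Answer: 1/5043000 ≈ 1.9829e-7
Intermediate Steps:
w(D) = 2 - D
F(b, J) = 0 (F(b, J) = (J - J)/3 = (⅓)*0 = 0)
h(z) = z (h(z) = z + 0 = z)
u(R) = 30*R²
1/(u(410) + F(1, w(29))) = 1/(30*410² + 0) = 1/(30*168100 + 0) = 1/(5043000 + 0) = 1/5043000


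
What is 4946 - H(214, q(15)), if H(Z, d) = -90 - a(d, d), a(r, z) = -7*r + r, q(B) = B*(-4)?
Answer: 5396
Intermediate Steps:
q(B) = -4*B
a(r, z) = -6*r
H(Z, d) = -90 + 6*d (H(Z, d) = -90 - (-6)*d = -90 + 6*d)
4946 - H(214, q(15)) = 4946 - (-90 + 6*(-4*15)) = 4946 - (-90 + 6*(-60)) = 4946 - (-90 - 360) = 4946 - 1*(-450) = 4946 + 450 = 5396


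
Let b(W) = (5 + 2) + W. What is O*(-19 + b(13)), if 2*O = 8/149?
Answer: 4/149 ≈ 0.026846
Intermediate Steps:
O = 4/149 (O = (8/149)/2 = (8*(1/149))/2 = (1/2)*(8/149) = 4/149 ≈ 0.026846)
b(W) = 7 + W
O*(-19 + b(13)) = 4*(-19 + (7 + 13))/149 = 4*(-19 + 20)/149 = (4/149)*1 = 4/149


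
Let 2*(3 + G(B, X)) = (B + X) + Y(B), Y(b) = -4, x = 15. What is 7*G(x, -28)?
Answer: -161/2 ≈ -80.500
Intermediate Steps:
G(B, X) = -5 + B/2 + X/2 (G(B, X) = -3 + ((B + X) - 4)/2 = -3 + (-4 + B + X)/2 = -3 + (-2 + B/2 + X/2) = -5 + B/2 + X/2)
7*G(x, -28) = 7*(-5 + (½)*15 + (½)*(-28)) = 7*(-5 + 15/2 - 14) = 7*(-23/2) = -161/2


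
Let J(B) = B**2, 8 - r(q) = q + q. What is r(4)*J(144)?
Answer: 0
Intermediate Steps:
r(q) = 8 - 2*q (r(q) = 8 - (q + q) = 8 - 2*q)
r(4)*J(144) = (8 - 2*4)*144**2 = (8 - 8)*20736 = 0*20736 = 0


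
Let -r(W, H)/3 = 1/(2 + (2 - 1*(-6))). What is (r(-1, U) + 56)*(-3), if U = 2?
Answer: -1671/10 ≈ -167.10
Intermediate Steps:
r(W, H) = -3/10 (r(W, H) = -3/(2 + (2 - 1*(-6))) = -3/(2 + (2 + 6)) = -3/(2 + 8) = -3/10)
(r(-1, U) + 56)*(-3) = (-3/10 + 56)*(-3) = (557/10)*(-3) = -1671/10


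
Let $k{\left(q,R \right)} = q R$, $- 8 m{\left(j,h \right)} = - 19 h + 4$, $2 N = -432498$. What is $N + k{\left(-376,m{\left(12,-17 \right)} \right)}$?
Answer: $-200880$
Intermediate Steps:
$N = -216249$ ($N = \frac{1}{2} \left(-432498\right) = -216249$)
$m{\left(j,h \right)} = - \frac{1}{2} + \frac{19 h}{8}$ ($m{\left(j,h \right)} = - \frac{- 19 h + 4}{8} = - \frac{4 - 19 h}{8} = - \frac{1}{2} + \frac{19 h}{8}$)
$k{\left(q,R \right)} = R q$
$N + k{\left(-376,m{\left(12,-17 \right)} \right)} = -216249 + \left(- \frac{1}{2} + \frac{19}{8} \left(-17\right)\right) \left(-376\right) = -216249 + \left(- \frac{1}{2} - \frac{323}{8}\right) \left(-376\right) = -216249 - -15369 = -216249 + 15369 = -200880$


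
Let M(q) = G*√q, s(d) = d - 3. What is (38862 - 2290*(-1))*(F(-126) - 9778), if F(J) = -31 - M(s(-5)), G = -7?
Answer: -403659968 + 576128*I*√2 ≈ -4.0366e+8 + 8.1477e+5*I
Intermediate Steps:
s(d) = -3 + d
M(q) = -7*√q
F(J) = -31 + 14*I*√2 (F(J) = -31 - (-7)*√(-3 - 5) = -31 - (-7)*√(-8) = -31 - (-7)*2*I*√2 = -31 - (-14)*I*√2 = -31 + 14*I*√2)
(38862 - 2290*(-1))*(F(-126) - 9778) = (38862 - 2290*(-1))*((-31 + 14*I*√2) - 9778) = (38862 + 2290)*(-9809 + 14*I*√2) = 41152*(-9809 + 14*I*√2) = -403659968 + 576128*I*√2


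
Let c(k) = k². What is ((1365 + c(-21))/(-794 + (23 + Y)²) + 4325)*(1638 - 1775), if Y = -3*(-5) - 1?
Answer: -340949297/575 ≈ -5.9296e+5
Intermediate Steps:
Y = 14 (Y = 15 - 1 = 14)
((1365 + c(-21))/(-794 + (23 + Y)²) + 4325)*(1638 - 1775) = ((1365 + (-21)²)/(-794 + (23 + 14)²) + 4325)*(1638 - 1775) = ((1365 + 441)/(-794 + 37²) + 4325)*(-137) = (1806/(-794 + 1369) + 4325)*(-137) = (1806/575 + 4325)*(-137) = (2488681/575)*(-137) = -340949297/575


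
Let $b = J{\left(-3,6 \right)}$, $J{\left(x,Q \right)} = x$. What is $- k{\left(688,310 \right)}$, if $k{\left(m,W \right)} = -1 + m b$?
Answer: $2065$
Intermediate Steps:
$b = -3$
$k{\left(m,W \right)} = -1 - 3 m$ ($k{\left(m,W \right)} = -1 + m \left(-3\right) = -1 - 3 m$)
$- k{\left(688,310 \right)} = - (-1 - 2064) = \left(-1\right) \left(-2065\right) = 2065$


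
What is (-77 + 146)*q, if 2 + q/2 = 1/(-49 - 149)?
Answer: -9131/33 ≈ -276.70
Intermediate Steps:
q = -397/99 (q = -4 + 2/(-49 - 149) = -4 + 2/(-198) = -4 + 2*(-1/198) = -4 - 1/99 = -397/99 ≈ -4.0101)
(-77 + 146)*q = (-77 + 146)*(-397/99) = 69*(-397/99) = -9131/33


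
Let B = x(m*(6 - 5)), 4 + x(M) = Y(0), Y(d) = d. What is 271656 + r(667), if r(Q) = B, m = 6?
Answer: 271652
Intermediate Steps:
x(M) = -4 (x(M) = -4 + 0 = -4)
B = -4
r(Q) = -4
271656 + r(667) = 271656 - 4 = 271652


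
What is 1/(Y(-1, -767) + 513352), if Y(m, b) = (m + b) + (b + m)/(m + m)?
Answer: 1/512968 ≈ 1.9494e-6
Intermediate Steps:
Y(m, b) = b + m + (b + m)/(2*m) (Y(m, b) = (b + m) + (b + m)/((2*m)) = (b + m) + (b + m)*(1/(2*m)) = (b + m) + (b + m)/(2*m) = b + m + (b + m)/(2*m))
1/(Y(-1, -767) + 513352) = 1/((½ - 767 - 1 + (½)*(-767)/(-1)) + 513352) = 1/((½ - 767 - 1 + (½)*(-767)*(-1)) + 513352) = 1/((½ - 767 - 1 + 767/2) + 513352) = 1/(-384 + 513352) = 1/512968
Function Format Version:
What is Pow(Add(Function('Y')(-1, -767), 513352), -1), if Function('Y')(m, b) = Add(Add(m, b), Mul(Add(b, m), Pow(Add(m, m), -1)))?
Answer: Rational(1, 512968) ≈ 1.9494e-6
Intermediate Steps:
Function('Y')(m, b) = Add(b, m, Mul(Rational(1, 2), Pow(m, -1), Add(b, m))) (Function('Y')(m, b) = Add(Add(b, m), Mul(Add(b, m), Pow(Mul(2, m), -1))) = Add(Add(b, m), Mul(Add(b, m), Mul(Rational(1, 2), Pow(m, -1)))) = Add(Add(b, m), Mul(Rational(1, 2), Pow(m, -1), Add(b, m))) = Add(b, m, Mul(Rational(1, 2), Pow(m, -1), Add(b, m))))
Pow(Add(Function('Y')(-1, -767), 513352), -1) = Pow(Add(Add(Rational(1, 2), -767, -1, Mul(Rational(1, 2), -767, Pow(-1, -1))), 513352), -1) = Pow(Add(Add(Rational(1, 2), -767, -1, Mul(Rational(1, 2), -767, -1)), 513352), -1) = Pow(Add(Add(Rational(1, 2), -767, -1, Rational(767, 2)), 513352), -1) = Pow(Add(-384, 513352), -1) = Pow(512968, -1) = Rational(1, 512968)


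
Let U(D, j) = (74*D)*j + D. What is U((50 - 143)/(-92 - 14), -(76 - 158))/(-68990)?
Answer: -564417/7312940 ≈ -0.077181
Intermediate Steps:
U(D, j) = D + 74*D*j (U(D, j) = 74*D*j + D = D + 74*D*j)
U((50 - 143)/(-92 - 14), -(76 - 158))/(-68990) = (((50 - 143)/(-92 - 14))*(1 + 74*(-(76 - 158))))/(-68990) = ((-93/(-106))*(1 + 74*(-1*(-82))))*(-1/68990) = ((-93*(-1/106))*(1 + 74*82))*(-1/68990) = (93*(1 + 6068)/106)*(-1/68990) = ((93/106)*6069)*(-1/68990) = (564417/106)*(-1/68990) = -564417/7312940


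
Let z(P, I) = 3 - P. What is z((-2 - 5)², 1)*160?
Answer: -7360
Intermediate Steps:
z((-2 - 5)², 1)*160 = (3 - (-2 - 5)²)*160 = (3 - 1*(-7)²)*160 = (3 - 1*49)*160 = (3 - 49)*160 = -46*160 = -7360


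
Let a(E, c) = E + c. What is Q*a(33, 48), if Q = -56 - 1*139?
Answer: -15795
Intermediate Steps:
Q = -195 (Q = -56 - 139 = -195)
Q*a(33, 48) = -195*(33 + 48) = -195*81 = -15795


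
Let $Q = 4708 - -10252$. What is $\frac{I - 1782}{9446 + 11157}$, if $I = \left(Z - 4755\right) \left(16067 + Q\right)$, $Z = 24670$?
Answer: $\frac{617900923}{20603} \approx 29991.0$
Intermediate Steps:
$Q = 14960$ ($Q = 4708 + 10252 = 14960$)
$I = 617902705$ ($I = \left(24670 - 4755\right) \left(16067 + 14960\right) = 19915 \cdot 31027 = 617902705$)
$\frac{I - 1782}{9446 + 11157} = \frac{617902705 - 1782}{9446 + 11157} = \frac{617900923}{20603}$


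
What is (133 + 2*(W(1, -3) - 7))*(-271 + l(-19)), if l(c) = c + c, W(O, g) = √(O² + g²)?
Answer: -36771 - 618*√10 ≈ -38725.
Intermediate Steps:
l(c) = 2*c
(133 + 2*(W(1, -3) - 7))*(-271 + l(-19)) = (133 + 2*(√(1² + (-3)²) - 7))*(-271 + 2*(-19)) = (133 + 2*(√(1 + 9) - 7))*(-271 - 38) = (133 + 2*(√10 - 7))*(-309) = (133 + 2*(-7 + √10))*(-309) = (133 + (-14 + 2*√10))*(-309) = (119 + 2*√10)*(-309) = -36771 - 618*√10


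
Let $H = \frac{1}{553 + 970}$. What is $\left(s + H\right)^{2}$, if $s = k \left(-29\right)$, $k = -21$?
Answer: $\frac{860271090064}{2319529} \approx 3.7088 \cdot 10^{5}$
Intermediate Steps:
$H = \frac{1}{1523} \approx 0.0006566$
$s = 609$ ($s = \left(-21\right) \left(-29\right) = 609$)
$\left(s + H\right)^{2} = \left(609 + \frac{1}{1523}\right)^{2} = \left(\frac{927508}{1523}\right)^{2} = \frac{860271090064}{2319529}$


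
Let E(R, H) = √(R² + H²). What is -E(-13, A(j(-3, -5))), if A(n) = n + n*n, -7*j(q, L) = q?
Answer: -√406669/49 ≈ -13.014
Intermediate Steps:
j(q, L) = -q/7
A(n) = n + n²
E(R, H) = √(H² + R²)
-E(-13, A(j(-3, -5))) = -√(((-⅐*(-3))*(1 - ⅐*(-3)))² + (-13)²) = -√((3*(1 + 3/7)/7)² + 169) = -√(((3/7)*(10/7))² + 169) = -√((30/49)² + 169) = -√(900/2401 + 169) = -√(406669/2401) = -√406669/49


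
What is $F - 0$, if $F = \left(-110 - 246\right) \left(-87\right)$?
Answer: $30972$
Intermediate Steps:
$F = 30972$ ($F = \left(-356\right) \left(-87\right) = 30972$)
$F - 0 = 30972 - 0 = 30972 + 0 = 30972$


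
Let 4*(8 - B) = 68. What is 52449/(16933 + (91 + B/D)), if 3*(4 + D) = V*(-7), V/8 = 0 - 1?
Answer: 2307756/749029 ≈ 3.0810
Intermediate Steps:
V = -8 (V = 8*(0 - 1) = 8*(-1) = -8)
B = -9 (B = 8 - ¼*68 = 8 - 17 = -9)
D = 44/3 (D = -4 + (-8*(-7))/3 = -4 + (⅓)*56 = -4 + 56/3 = 44/3 ≈ 14.667)
52449/(16933 + (91 + B/D)) = 52449/(16933 + (91 - 9/(44/3))) = 52449/(16933 + (91 + (3/44)*(-9))) = 52449/(16933 + (91 - 27/44)) = 52449/(16933 + 3977/44) = 52449/(749029/44) = 52449*(44/749029) = 2307756/749029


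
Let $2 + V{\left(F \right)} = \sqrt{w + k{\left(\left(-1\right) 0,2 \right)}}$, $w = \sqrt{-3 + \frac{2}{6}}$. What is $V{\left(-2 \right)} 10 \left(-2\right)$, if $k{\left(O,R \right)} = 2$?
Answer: $40 - \frac{20 \sqrt{18 + 6 i \sqrt{6}}}{3} \approx 9.7279 - 10.789 i$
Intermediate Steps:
$w = \frac{2 i \sqrt{6}}{3}$ ($w = \sqrt{-3 + 2 \cdot \frac{1}{6}} = \sqrt{-3 + \frac{1}{3}} = \sqrt{- \frac{8}{3}} = \frac{2 i \sqrt{6}}{3} \approx 1.633 i$)
$V{\left(F \right)} = -2 + \sqrt{2 + \frac{2 i \sqrt{6}}{3}}$ ($V{\left(F \right)} = -2 + \sqrt{\frac{2 i \sqrt{6}}{3} + 2} = -2 + \sqrt{2 + \frac{2 i \sqrt{6}}{3}}$)
$V{\left(-2 \right)} 10 \left(-2\right) = \left(-2 + \frac{\sqrt{18 + 6 i \sqrt{6}}}{3}\right) 10 \left(-2\right) = \left(-2 + \frac{\sqrt{18 + 6 i \sqrt{6}}}{3}\right) \left(-20\right) = 40 - \frac{20 \sqrt{18 + 6 i \sqrt{6}}}{3}$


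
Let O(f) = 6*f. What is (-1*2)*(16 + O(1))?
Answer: -44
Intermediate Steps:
(-1*2)*(16 + O(1)) = (-1*2)*(16 + 6*1) = -2*(16 + 6) = -2*22 = -44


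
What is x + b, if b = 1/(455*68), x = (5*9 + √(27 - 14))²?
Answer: 63055721/30940 + 90*√13 ≈ 2362.5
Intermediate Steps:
x = (45 + √13)² ≈ 2362.5
b = 1/30940 ≈ 3.2321e-5
x + b = (45 + √13)² + 1/30940 = 1/30940 + (45 + √13)²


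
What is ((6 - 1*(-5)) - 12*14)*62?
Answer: -9734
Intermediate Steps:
((6 - 1*(-5)) - 12*14)*62 = ((6 + 5) - 168)*62 = (11 - 168)*62 = -157*62 = -9734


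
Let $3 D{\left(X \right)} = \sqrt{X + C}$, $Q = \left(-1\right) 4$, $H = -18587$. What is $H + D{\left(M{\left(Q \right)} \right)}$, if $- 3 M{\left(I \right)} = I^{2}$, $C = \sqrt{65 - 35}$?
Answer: $-18587 + \frac{\sqrt{-48 + 9 \sqrt{30}}}{9} \approx -18587.0$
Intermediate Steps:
$C = \sqrt{30} \approx 5.4772$
$Q = -4$
$M{\left(I \right)} = - \frac{I^{2}}{3}$
$D{\left(X \right)} = \frac{\sqrt{X + \sqrt{30}}}{3}$
$H + D{\left(M{\left(Q \right)} \right)} = -18587 + \frac{\sqrt{- \frac{\left(-4\right)^{2}}{3} + \sqrt{30}}}{3} = -18587 + \frac{\sqrt{\left(- \frac{1}{3}\right) 16 + \sqrt{30}}}{3} = -18587 + \frac{\sqrt{- \frac{16}{3} + \sqrt{30}}}{3}$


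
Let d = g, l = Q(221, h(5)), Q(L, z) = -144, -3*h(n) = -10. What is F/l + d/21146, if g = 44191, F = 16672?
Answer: -21636413/190314 ≈ -113.69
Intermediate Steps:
h(n) = 10/3 (h(n) = -⅓*(-10) = 10/3)
l = -144
d = 44191
F/l + d/21146 = 16672/(-144) + 44191/21146 = 16672*(-1/144) + 44191*(1/21146) = -1042/9 + 44191/21146 = -21636413/190314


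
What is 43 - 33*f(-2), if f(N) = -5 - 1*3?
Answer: 307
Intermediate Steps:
f(N) = -8 (f(N) = -5 - 3 = -8)
43 - 33*f(-2) = 43 - 33*(-8) = 43 + 264 = 307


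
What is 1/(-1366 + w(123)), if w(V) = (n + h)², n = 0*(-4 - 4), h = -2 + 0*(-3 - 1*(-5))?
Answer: -1/1362 ≈ -0.00073421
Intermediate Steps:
h = -2 (h = -2 + 0*(-3 + 5) = -2 + 0*2 = -2 + 0 = -2)
n = 0 (n = 0*(-8) = 0)
w(V) = 4 (w(V) = (0 - 2)² = (-2)² = 4)
1/(-1366 + w(123)) = 1/(-1366 + 4) = 1/(-1362) = -1/1362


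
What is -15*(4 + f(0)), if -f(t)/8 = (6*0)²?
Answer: -60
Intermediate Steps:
f(t) = 0 (f(t) = -8*(6*0)² = -8*0² = -8*0 = 0)
-15*(4 + f(0)) = -15*(4 + 0) = -15*4 = -60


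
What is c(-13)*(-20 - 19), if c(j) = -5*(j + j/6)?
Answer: -5915/2 ≈ -2957.5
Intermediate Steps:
c(j) = -35*j/6 (c(j) = -5*(j + j*(⅙)) = -5*(j + j/6) = -35*j/6)
c(-13)*(-20 - 19) = (-35/6*(-13))*(-20 - 19) = (455/6)*(-39) = -5915/2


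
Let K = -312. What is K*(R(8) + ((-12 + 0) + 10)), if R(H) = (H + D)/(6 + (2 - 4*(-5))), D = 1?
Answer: 3666/7 ≈ 523.71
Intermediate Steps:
R(H) = 1/28 + H/28 (R(H) = (H + 1)/(6 + (2 - 4*(-5))) = (1 + H)/(6 + (2 + 20)) = (1 + H)/(6 + 22) = (1 + H)/28 = (1 + H)*(1/28) = 1/28 + H/28)
K*(R(8) + ((-12 + 0) + 10)) = -312*((1/28 + (1/28)*8) + ((-12 + 0) + 10)) = -312*((1/28 + 2/7) + (-12 + 10)) = -312*(9/28 - 2) = -312*(-47/28) = 3666/7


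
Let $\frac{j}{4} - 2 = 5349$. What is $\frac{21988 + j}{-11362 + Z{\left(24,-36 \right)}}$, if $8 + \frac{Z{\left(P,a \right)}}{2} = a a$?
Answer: $- \frac{21696}{4393} \approx -4.9388$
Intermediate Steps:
$j = 21404$ ($j = 8 + 4 \cdot 5349 = 8 + 21396 = 21404$)
$Z{\left(P,a \right)} = -16 + 2 a^{2}$ ($Z{\left(P,a \right)} = -16 + 2 a a = -16 + 2 a^{2}$)
$\frac{21988 + j}{-11362 + Z{\left(24,-36 \right)}} = \frac{21988 + 21404}{-11362 - \left(16 - 2 \left(-36\right)^{2}\right)} = \frac{43392}{-11362 + \left(-16 + 2 \cdot 1296\right)} = \frac{43392}{-11362 + \left(-16 + 2592\right)} = \frac{43392}{-11362 + 2576} = \frac{43392}{-8786} = 43392 \left(- \frac{1}{8786}\right) = - \frac{21696}{4393}$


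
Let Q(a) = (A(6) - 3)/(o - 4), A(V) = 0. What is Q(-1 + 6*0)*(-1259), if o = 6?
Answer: 3777/2 ≈ 1888.5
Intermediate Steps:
Q(a) = -3/2 (Q(a) = (0 - 3)/(6 - 4) = -3/2)
Q(-1 + 6*0)*(-1259) = -3/2*(-1259) = 3777/2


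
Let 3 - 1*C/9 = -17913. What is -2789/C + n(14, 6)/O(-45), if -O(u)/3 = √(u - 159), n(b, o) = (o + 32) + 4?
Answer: -2789/161244 + 7*I*√51/51 ≈ -0.017297 + 0.9802*I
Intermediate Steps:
C = 161244 (C = 27 - 9*(-17913) = 27 + 161217 = 161244)
n(b, o) = 36 + o (n(b, o) = (32 + o) + 4 = 36 + o)
O(u) = -3*√(-159 + u) (O(u) = -3*√(u - 159) = -3*√(-159 + u))
-2789/C + n(14, 6)/O(-45) = -2789/161244 + (36 + 6)/((-3*√(-159 - 45))) = -2789*1/161244 + 42/((-6*I*√51)) = -2789/161244 + 42/((-6*I*√51)) = -2789/161244 + 42*(I*√51/306) = -2789/161244 + 7*I*√51/51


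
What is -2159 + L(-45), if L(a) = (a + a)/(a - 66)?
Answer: -79853/37 ≈ -2158.2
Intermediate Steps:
L(a) = 2*a/(-66 + a) (L(a) = (2*a)/(-66 + a) = 2*a/(-66 + a))
-2159 + L(-45) = -2159 + 2*(-45)/(-66 - 45) = -2159 + 2*(-45)/(-111) = -2159 + 2*(-45)*(-1/111) = -2159 + 30/37 = -79853/37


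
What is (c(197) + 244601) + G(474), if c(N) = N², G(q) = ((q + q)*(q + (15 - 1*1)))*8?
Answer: 3984402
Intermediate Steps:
G(q) = 16*q*(14 + q) (G(q) = ((2*q)*(q + (15 - 1)))*8 = ((2*q)*(q + 14))*8 = ((2*q)*(14 + q))*8 = (2*q*(14 + q))*8 = 16*q*(14 + q))
(c(197) + 244601) + G(474) = (197² + 244601) + 16*474*(14 + 474) = (38809 + 244601) + 16*474*488 = 283410 + 3700992 = 3984402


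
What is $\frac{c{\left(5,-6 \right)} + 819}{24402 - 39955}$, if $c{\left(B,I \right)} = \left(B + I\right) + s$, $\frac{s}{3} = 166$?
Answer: $- \frac{1316}{15553} \approx -0.084614$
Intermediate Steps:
$s = 498$ ($s = 3 \cdot 166 = 498$)
$c{\left(B,I \right)} = 498 + B + I$ ($c{\left(B,I \right)} = \left(B + I\right) + 498 = 498 + B + I$)
$\frac{c{\left(5,-6 \right)} + 819}{24402 - 39955} = \frac{\left(498 + 5 - 6\right) + 819}{24402 - 39955} = \frac{497 + 819}{-15553} = 1316 \left(- \frac{1}{15553}\right) = - \frac{1316}{15553}$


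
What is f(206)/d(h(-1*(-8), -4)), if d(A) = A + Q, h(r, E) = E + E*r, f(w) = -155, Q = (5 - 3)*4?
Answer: 155/28 ≈ 5.5357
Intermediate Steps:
Q = 8 (Q = 2*4 = 8)
d(A) = 8 + A (d(A) = A + 8 = 8 + A)
f(206)/d(h(-1*(-8), -4)) = -155/(8 - 4*(1 - 1*(-8))) = -155/(8 - 4*(1 + 8)) = -155/(8 - 4*9) = -155/(8 - 36) = -155/(-28) = -155*(-1/28) = 155/28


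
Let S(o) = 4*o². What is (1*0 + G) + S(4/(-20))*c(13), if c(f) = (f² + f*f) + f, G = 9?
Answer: 1629/25 ≈ 65.160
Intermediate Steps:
c(f) = f + 2*f² (c(f) = (f² + f²) + f = 2*f² + f = f + 2*f²)
(1*0 + G) + S(4/(-20))*c(13) = (1*0 + 9) + (4*(4/(-20))²)*(13*(1 + 2*13)) = (0 + 9) + (4*(4*(-1/20))²)*(13*(1 + 26)) = 9 + (4*(-⅕)²)*(13*27) = 9 + (4*(1/25))*351 = 9 + (4/25)*351 = 9 + 1404/25 = 1629/25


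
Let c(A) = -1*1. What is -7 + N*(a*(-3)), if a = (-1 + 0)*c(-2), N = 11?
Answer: -40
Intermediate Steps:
c(A) = -1
a = 1 (a = (-1 + 0)*(-1) = -1*(-1) = 1)
-7 + N*(a*(-3)) = -7 + 11*(1*(-3)) = -7 + 11*(-3) = -7 - 33 = -40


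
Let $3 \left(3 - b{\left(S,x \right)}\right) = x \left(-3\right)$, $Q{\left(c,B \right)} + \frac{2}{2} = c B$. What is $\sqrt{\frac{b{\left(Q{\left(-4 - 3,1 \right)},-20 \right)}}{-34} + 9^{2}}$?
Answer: $\frac{\sqrt{326}}{2} \approx 9.0277$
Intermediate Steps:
$Q{\left(c,B \right)} = -1 + B c$ ($Q{\left(c,B \right)} = -1 + c B = -1 + B c$)
$b{\left(S,x \right)} = 3 + x$ ($b{\left(S,x \right)} = 3 - \frac{x \left(-3\right)}{3} = 3 - \frac{\left(-3\right) x}{3} = 3 + x$)
$\sqrt{\frac{b{\left(Q{\left(-4 - 3,1 \right)},-20 \right)}}{-34} + 9^{2}} = \sqrt{\frac{3 - 20}{-34} + 9^{2}} = \sqrt{\left(-17\right) \left(- \frac{1}{34}\right) + 81} = \sqrt{\frac{1}{2} + 81} = \sqrt{\frac{163}{2}} = \frac{\sqrt{326}}{2}$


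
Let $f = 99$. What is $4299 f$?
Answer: $425601$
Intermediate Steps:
$4299 f = 4299 \cdot 99 = 425601$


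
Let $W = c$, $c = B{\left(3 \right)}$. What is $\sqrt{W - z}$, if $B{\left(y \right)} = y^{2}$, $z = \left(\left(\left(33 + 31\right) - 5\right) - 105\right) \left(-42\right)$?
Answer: $i \sqrt{1923} \approx 43.852 i$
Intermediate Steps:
$z = 1932$ ($z = \left(\left(64 - 5\right) - 105\right) \left(-42\right) = \left(59 - 105\right) \left(-42\right) = \left(-46\right) \left(-42\right) = 1932$)
$c = 9$ ($c = 3^{2} = 9$)
$W = 9$
$\sqrt{W - z} = \sqrt{9 - 1932} = \sqrt{-1923} = i \sqrt{1923}$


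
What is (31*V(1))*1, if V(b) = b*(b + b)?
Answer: 62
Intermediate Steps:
V(b) = 2*b² (V(b) = b*(2*b) = 2*b²)
(31*V(1))*1 = (31*(2*1²))*1 = (31*(2*1))*1 = (31*2)*1 = 62*1 = 62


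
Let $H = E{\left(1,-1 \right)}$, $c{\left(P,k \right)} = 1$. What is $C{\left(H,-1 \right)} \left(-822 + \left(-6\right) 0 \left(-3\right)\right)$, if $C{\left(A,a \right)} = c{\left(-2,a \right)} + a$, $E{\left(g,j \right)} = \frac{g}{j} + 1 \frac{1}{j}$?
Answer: $0$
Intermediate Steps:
$E{\left(g,j \right)} = \frac{1}{j} + \frac{g}{j}$ ($E{\left(g,j \right)} = \frac{g}{j} + \frac{1}{j} = \frac{1}{j} + \frac{g}{j}$)
$H = -2$ ($H = \frac{1 + 1}{-1} = \left(-1\right) 2 = -2$)
$C{\left(A,a \right)} = 1 + a$
$C{\left(H,-1 \right)} \left(-822 + \left(-6\right) 0 \left(-3\right)\right) = \left(1 - 1\right) \left(-822 + \left(-6\right) 0 \left(-3\right)\right) = 0 \left(-822 + 0 \left(-3\right)\right) = 0 \left(-822 + 0\right) = 0 \left(-822\right) = 0$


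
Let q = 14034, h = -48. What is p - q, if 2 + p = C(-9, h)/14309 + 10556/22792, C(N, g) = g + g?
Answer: -163479358587/11647526 ≈ -14036.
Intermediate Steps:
C(N, g) = 2*g
p = -17978703/11647526 (p = -2 + ((2*(-48))/14309 + 10556/22792) = -2 + (-96*1/14309 + 10556*(1/22792)) = -2 + (-96/14309 + 377/814) = -2 + 5316349/11647526 = -17978703/11647526 ≈ -1.5436)
p - q = -17978703/11647526 - 1*14034 = -17978703/11647526 - 14034 = -163479358587/11647526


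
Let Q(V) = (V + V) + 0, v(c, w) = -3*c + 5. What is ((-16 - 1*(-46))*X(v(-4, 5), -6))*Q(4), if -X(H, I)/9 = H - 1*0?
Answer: -36720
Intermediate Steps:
v(c, w) = 5 - 3*c
Q(V) = 2*V (Q(V) = 2*V + 0 = 2*V)
X(H, I) = -9*H (X(H, I) = -9*(H - 1*0) = -9*(H + 0) = -9*H)
((-16 - 1*(-46))*X(v(-4, 5), -6))*Q(4) = ((-16 - 1*(-46))*(-9*(5 - 3*(-4))))*(2*4) = ((-16 + 46)*(-9*(5 + 12)))*8 = (30*(-9*17))*8 = (30*(-153))*8 = -4590*8 = -36720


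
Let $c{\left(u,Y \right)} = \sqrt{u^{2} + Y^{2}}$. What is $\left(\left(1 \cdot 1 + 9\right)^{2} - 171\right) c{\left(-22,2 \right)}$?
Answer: $- 142 \sqrt{122} \approx -1568.4$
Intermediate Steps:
$c{\left(u,Y \right)} = \sqrt{Y^{2} + u^{2}}$
$\left(\left(1 \cdot 1 + 9\right)^{2} - 171\right) c{\left(-22,2 \right)} = \left(\left(1 \cdot 1 + 9\right)^{2} - 171\right) \sqrt{2^{2} + \left(-22\right)^{2}} = \left(\left(1 + 9\right)^{2} - 171\right) \sqrt{4 + 484} = \left(10^{2} - 171\right) \sqrt{488} = \left(100 - 171\right) 2 \sqrt{122} = - 71 \cdot 2 \sqrt{122} = - 142 \sqrt{122}$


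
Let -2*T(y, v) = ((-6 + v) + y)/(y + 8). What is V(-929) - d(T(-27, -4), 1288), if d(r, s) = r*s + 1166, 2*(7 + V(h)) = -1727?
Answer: -29731/38 ≈ -782.39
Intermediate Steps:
V(h) = -1741/2 (V(h) = -7 + (½)*(-1727) = -7 - 1727/2 = -1741/2)
T(y, v) = -(-6 + v + y)/(2*(8 + y)) (T(y, v) = -((-6 + v) + y)/(2*(y + 8)) = -(-6 + v + y)/(2*(8 + y)))
d(r, s) = 1166 + r*s
V(-929) - d(T(-27, -4), 1288) = -1741/2 - (1166 + ((6 - 1*(-4) - 1*(-27))/(2*(8 - 27)))*1288) = -1741/2 - (1166 + ((½)*(6 + 4 + 27)/(-19))*1288) = -1741/2 - (1166 + ((½)*(-1/19)*37)*1288) = -1741/2 - (1166 - 37/38*1288) = -1741/2 - (1166 - 23828/19) = -1741/2 - 1*(-1674/19) = -1741/2 + 1674/19 = -29731/38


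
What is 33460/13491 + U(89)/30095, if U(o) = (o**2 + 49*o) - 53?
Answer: 1171960139/406011645 ≈ 2.8865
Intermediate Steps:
U(o) = -53 + o**2 + 49*o
33460/13491 + U(89)/30095 = 33460/13491 + (-53 + 89**2 + 49*89)/30095 = 33460*(1/13491) + (-53 + 7921 + 4361)*(1/30095) = 33460/13491 + 12229*(1/30095) = 33460/13491 + 12229/30095 = 1171960139/406011645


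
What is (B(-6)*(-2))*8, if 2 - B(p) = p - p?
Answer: -32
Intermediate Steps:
B(p) = 2 (B(p) = 2 - (p - p) = 2 - 1*0 = 2 + 0 = 2)
(B(-6)*(-2))*8 = (2*(-2))*8 = -4*8 = -32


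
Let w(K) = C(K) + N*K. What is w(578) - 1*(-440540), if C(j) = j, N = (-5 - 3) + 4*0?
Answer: 436494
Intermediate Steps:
N = -8 (N = -8 + 0 = -8)
w(K) = -7*K (w(K) = K - 8*K = -7*K)
w(578) - 1*(-440540) = -7*578 - 1*(-440540) = -4046 + 440540 = 436494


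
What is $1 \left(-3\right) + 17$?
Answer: $14$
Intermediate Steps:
$1 \left(-3\right) + 17 = -3 + 17 = 14$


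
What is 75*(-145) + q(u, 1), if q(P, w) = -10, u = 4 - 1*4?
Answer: -10885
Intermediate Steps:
u = 0 (u = 4 - 4 = 0)
75*(-145) + q(u, 1) = 75*(-145) - 10 = -10875 - 10 = -10885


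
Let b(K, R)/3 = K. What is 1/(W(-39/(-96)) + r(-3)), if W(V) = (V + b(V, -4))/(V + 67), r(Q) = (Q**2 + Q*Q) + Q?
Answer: 2157/32407 ≈ 0.066560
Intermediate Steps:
b(K, R) = 3*K
r(Q) = Q + 2*Q**2 (r(Q) = (Q**2 + Q**2) + Q = 2*Q**2 + Q = Q + 2*Q**2)
W(V) = 4*V/(67 + V) (W(V) = (V + 3*V)/(V + 67) = (4*V)/(67 + V) = 4*V/(67 + V))
1/(W(-39/(-96)) + r(-3)) = 1/(4*(-39/(-96))/(67 - 39/(-96)) - 3*(1 + 2*(-3))) = 1/(4*(-39*(-1/96))/(67 - 39*(-1/96)) - 3*(1 - 6)) = 1/(4*(13/32)/(67 + 13/32) - 3*(-5)) = 1/(4*(13/32)/(2157/32) + 15) = 1/(4*(13/32)*(32/2157) + 15) = 1/(52/2157 + 15) = 1/(32407/2157) = 2157/32407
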